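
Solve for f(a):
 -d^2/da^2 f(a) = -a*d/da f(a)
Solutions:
 f(a) = C1 + C2*erfi(sqrt(2)*a/2)


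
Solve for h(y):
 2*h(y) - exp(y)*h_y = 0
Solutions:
 h(y) = C1*exp(-2*exp(-y))


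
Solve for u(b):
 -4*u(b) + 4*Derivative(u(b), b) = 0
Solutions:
 u(b) = C1*exp(b)


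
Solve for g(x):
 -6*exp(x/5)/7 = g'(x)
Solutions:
 g(x) = C1 - 30*exp(x/5)/7


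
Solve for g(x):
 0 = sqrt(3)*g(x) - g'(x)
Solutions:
 g(x) = C1*exp(sqrt(3)*x)


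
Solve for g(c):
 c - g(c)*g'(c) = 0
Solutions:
 g(c) = -sqrt(C1 + c^2)
 g(c) = sqrt(C1 + c^2)


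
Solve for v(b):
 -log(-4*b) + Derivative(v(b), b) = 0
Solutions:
 v(b) = C1 + b*log(-b) + b*(-1 + 2*log(2))


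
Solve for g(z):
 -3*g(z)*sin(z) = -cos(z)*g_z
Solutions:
 g(z) = C1/cos(z)^3


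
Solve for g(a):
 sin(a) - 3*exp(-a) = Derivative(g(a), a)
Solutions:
 g(a) = C1 - cos(a) + 3*exp(-a)


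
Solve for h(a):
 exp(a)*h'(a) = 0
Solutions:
 h(a) = C1


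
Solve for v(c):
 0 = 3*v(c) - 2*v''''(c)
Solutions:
 v(c) = C1*exp(-2^(3/4)*3^(1/4)*c/2) + C2*exp(2^(3/4)*3^(1/4)*c/2) + C3*sin(2^(3/4)*3^(1/4)*c/2) + C4*cos(2^(3/4)*3^(1/4)*c/2)


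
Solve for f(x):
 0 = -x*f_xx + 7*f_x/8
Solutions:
 f(x) = C1 + C2*x^(15/8)


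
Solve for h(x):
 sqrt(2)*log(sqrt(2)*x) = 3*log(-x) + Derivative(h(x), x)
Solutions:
 h(x) = C1 - x*(3 - sqrt(2))*log(x) + x*(-sqrt(2) + sqrt(2)*log(2)/2 + 3 - 3*I*pi)


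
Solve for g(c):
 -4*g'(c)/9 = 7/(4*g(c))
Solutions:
 g(c) = -sqrt(C1 - 126*c)/4
 g(c) = sqrt(C1 - 126*c)/4


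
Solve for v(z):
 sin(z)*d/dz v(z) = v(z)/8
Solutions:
 v(z) = C1*(cos(z) - 1)^(1/16)/(cos(z) + 1)^(1/16)


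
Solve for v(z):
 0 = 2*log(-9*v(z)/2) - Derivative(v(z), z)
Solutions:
 -Integral(1/(log(-_y) - log(2) + 2*log(3)), (_y, v(z)))/2 = C1 - z


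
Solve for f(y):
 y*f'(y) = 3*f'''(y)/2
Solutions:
 f(y) = C1 + Integral(C2*airyai(2^(1/3)*3^(2/3)*y/3) + C3*airybi(2^(1/3)*3^(2/3)*y/3), y)


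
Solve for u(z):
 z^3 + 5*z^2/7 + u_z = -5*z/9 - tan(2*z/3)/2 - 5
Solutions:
 u(z) = C1 - z^4/4 - 5*z^3/21 - 5*z^2/18 - 5*z + 3*log(cos(2*z/3))/4


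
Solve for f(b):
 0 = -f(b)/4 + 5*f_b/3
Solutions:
 f(b) = C1*exp(3*b/20)


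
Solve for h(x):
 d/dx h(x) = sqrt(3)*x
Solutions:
 h(x) = C1 + sqrt(3)*x^2/2


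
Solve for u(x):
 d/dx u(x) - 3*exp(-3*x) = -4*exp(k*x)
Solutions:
 u(x) = C1 - exp(-3*x) - 4*exp(k*x)/k


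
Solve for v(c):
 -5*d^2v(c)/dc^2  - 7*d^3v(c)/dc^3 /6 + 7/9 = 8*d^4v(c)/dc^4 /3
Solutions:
 v(c) = C1 + C2*c + 7*c^2/90 + (C3*sin(sqrt(1871)*c/32) + C4*cos(sqrt(1871)*c/32))*exp(-7*c/32)


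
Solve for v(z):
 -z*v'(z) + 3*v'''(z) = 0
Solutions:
 v(z) = C1 + Integral(C2*airyai(3^(2/3)*z/3) + C3*airybi(3^(2/3)*z/3), z)


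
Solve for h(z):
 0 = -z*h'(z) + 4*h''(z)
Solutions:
 h(z) = C1 + C2*erfi(sqrt(2)*z/4)


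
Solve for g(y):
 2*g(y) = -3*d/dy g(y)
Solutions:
 g(y) = C1*exp(-2*y/3)


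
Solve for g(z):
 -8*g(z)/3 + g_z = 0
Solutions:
 g(z) = C1*exp(8*z/3)


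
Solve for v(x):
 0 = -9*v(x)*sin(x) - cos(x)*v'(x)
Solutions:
 v(x) = C1*cos(x)^9


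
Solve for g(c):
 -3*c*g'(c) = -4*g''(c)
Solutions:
 g(c) = C1 + C2*erfi(sqrt(6)*c/4)


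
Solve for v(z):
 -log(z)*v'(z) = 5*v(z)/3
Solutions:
 v(z) = C1*exp(-5*li(z)/3)


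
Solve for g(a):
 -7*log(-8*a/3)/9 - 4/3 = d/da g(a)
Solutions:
 g(a) = C1 - 7*a*log(-a)/9 + a*(-21*log(2) - 5 + 7*log(3))/9


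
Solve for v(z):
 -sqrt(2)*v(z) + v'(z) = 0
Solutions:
 v(z) = C1*exp(sqrt(2)*z)


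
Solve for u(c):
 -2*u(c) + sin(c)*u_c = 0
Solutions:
 u(c) = C1*(cos(c) - 1)/(cos(c) + 1)


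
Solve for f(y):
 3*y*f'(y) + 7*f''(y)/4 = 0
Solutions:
 f(y) = C1 + C2*erf(sqrt(42)*y/7)


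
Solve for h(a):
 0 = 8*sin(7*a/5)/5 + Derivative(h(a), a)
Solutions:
 h(a) = C1 + 8*cos(7*a/5)/7


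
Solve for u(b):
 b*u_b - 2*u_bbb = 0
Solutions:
 u(b) = C1 + Integral(C2*airyai(2^(2/3)*b/2) + C3*airybi(2^(2/3)*b/2), b)


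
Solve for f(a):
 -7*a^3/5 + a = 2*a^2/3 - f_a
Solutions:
 f(a) = C1 + 7*a^4/20 + 2*a^3/9 - a^2/2


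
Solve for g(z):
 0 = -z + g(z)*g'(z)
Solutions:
 g(z) = -sqrt(C1 + z^2)
 g(z) = sqrt(C1 + z^2)


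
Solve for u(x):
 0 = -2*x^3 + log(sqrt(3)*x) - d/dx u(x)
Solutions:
 u(x) = C1 - x^4/2 + x*log(x) - x + x*log(3)/2


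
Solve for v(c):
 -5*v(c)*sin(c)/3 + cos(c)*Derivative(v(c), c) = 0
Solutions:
 v(c) = C1/cos(c)^(5/3)


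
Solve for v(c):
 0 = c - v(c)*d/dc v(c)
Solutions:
 v(c) = -sqrt(C1 + c^2)
 v(c) = sqrt(C1 + c^2)


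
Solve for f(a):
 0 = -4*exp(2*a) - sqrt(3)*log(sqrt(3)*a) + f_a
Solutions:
 f(a) = C1 + sqrt(3)*a*log(a) + sqrt(3)*a*(-1 + log(3)/2) + 2*exp(2*a)


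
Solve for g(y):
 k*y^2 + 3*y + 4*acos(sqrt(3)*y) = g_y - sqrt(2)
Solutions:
 g(y) = C1 + k*y^3/3 + 3*y^2/2 + 4*y*acos(sqrt(3)*y) + sqrt(2)*y - 4*sqrt(3)*sqrt(1 - 3*y^2)/3


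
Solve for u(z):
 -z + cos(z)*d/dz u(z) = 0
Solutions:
 u(z) = C1 + Integral(z/cos(z), z)


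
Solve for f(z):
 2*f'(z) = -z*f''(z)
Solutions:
 f(z) = C1 + C2/z


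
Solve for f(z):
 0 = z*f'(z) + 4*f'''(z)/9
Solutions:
 f(z) = C1 + Integral(C2*airyai(-2^(1/3)*3^(2/3)*z/2) + C3*airybi(-2^(1/3)*3^(2/3)*z/2), z)


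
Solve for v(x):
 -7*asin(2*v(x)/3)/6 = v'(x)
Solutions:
 Integral(1/asin(2*_y/3), (_y, v(x))) = C1 - 7*x/6


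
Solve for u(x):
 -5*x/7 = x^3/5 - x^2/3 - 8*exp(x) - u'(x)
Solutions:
 u(x) = C1 + x^4/20 - x^3/9 + 5*x^2/14 - 8*exp(x)


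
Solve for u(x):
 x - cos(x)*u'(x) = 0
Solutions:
 u(x) = C1 + Integral(x/cos(x), x)


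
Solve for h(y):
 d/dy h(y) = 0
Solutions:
 h(y) = C1


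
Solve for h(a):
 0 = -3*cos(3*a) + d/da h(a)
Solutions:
 h(a) = C1 + sin(3*a)


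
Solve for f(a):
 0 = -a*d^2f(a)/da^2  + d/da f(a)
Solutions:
 f(a) = C1 + C2*a^2


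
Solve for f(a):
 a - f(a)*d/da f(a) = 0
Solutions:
 f(a) = -sqrt(C1 + a^2)
 f(a) = sqrt(C1 + a^2)


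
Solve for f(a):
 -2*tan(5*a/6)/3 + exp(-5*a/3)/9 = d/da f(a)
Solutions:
 f(a) = C1 - 2*log(tan(5*a/6)^2 + 1)/5 - exp(-5*a/3)/15


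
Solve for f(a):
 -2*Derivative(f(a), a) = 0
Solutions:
 f(a) = C1


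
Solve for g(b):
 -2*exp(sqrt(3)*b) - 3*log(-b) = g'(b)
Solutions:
 g(b) = C1 - 3*b*log(-b) + 3*b - 2*sqrt(3)*exp(sqrt(3)*b)/3


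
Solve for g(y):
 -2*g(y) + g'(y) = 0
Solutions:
 g(y) = C1*exp(2*y)


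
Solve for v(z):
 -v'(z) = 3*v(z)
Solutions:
 v(z) = C1*exp(-3*z)


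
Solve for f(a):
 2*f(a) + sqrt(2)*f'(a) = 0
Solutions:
 f(a) = C1*exp(-sqrt(2)*a)


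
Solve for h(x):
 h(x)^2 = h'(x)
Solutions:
 h(x) = -1/(C1 + x)


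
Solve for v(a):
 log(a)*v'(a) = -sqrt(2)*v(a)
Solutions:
 v(a) = C1*exp(-sqrt(2)*li(a))


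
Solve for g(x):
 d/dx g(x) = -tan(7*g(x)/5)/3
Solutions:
 g(x) = -5*asin(C1*exp(-7*x/15))/7 + 5*pi/7
 g(x) = 5*asin(C1*exp(-7*x/15))/7


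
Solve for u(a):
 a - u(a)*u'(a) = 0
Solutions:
 u(a) = -sqrt(C1 + a^2)
 u(a) = sqrt(C1 + a^2)


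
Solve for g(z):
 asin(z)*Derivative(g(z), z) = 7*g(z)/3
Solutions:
 g(z) = C1*exp(7*Integral(1/asin(z), z)/3)


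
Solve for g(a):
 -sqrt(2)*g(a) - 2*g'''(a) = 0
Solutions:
 g(a) = C3*exp(-2^(5/6)*a/2) + (C1*sin(2^(5/6)*sqrt(3)*a/4) + C2*cos(2^(5/6)*sqrt(3)*a/4))*exp(2^(5/6)*a/4)


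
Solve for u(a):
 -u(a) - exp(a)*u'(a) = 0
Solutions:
 u(a) = C1*exp(exp(-a))


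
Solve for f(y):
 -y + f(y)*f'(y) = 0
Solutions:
 f(y) = -sqrt(C1 + y^2)
 f(y) = sqrt(C1 + y^2)


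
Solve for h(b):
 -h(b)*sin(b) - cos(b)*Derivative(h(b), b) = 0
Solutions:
 h(b) = C1*cos(b)


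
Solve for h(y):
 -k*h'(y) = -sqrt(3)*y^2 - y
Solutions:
 h(y) = C1 + sqrt(3)*y^3/(3*k) + y^2/(2*k)


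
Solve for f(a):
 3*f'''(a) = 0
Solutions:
 f(a) = C1 + C2*a + C3*a^2


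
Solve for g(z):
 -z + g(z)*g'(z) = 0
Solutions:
 g(z) = -sqrt(C1 + z^2)
 g(z) = sqrt(C1 + z^2)


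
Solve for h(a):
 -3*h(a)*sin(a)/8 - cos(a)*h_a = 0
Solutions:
 h(a) = C1*cos(a)^(3/8)


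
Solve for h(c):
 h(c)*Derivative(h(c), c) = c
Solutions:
 h(c) = -sqrt(C1 + c^2)
 h(c) = sqrt(C1 + c^2)


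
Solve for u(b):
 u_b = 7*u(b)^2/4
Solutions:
 u(b) = -4/(C1 + 7*b)


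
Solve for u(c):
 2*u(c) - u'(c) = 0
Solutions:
 u(c) = C1*exp(2*c)


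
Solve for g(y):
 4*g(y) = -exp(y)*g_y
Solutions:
 g(y) = C1*exp(4*exp(-y))


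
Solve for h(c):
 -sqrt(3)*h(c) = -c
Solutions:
 h(c) = sqrt(3)*c/3


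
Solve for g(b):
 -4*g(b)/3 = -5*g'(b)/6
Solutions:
 g(b) = C1*exp(8*b/5)


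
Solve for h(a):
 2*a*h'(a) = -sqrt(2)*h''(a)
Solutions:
 h(a) = C1 + C2*erf(2^(3/4)*a/2)


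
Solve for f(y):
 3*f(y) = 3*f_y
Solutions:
 f(y) = C1*exp(y)


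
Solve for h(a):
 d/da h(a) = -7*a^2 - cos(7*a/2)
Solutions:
 h(a) = C1 - 7*a^3/3 - 2*sin(7*a/2)/7


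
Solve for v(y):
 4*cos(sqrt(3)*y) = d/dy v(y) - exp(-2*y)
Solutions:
 v(y) = C1 + 4*sqrt(3)*sin(sqrt(3)*y)/3 - exp(-2*y)/2


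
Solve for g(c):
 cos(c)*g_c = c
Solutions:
 g(c) = C1 + Integral(c/cos(c), c)


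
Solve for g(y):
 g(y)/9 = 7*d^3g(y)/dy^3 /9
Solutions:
 g(y) = C3*exp(7^(2/3)*y/7) + (C1*sin(sqrt(3)*7^(2/3)*y/14) + C2*cos(sqrt(3)*7^(2/3)*y/14))*exp(-7^(2/3)*y/14)


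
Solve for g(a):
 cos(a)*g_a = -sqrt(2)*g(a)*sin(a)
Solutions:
 g(a) = C1*cos(a)^(sqrt(2))


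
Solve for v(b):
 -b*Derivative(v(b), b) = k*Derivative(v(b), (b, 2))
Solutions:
 v(b) = C1 + C2*sqrt(k)*erf(sqrt(2)*b*sqrt(1/k)/2)


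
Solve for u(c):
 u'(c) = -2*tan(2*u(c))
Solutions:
 u(c) = -asin(C1*exp(-4*c))/2 + pi/2
 u(c) = asin(C1*exp(-4*c))/2


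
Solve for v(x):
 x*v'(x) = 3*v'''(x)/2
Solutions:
 v(x) = C1 + Integral(C2*airyai(2^(1/3)*3^(2/3)*x/3) + C3*airybi(2^(1/3)*3^(2/3)*x/3), x)


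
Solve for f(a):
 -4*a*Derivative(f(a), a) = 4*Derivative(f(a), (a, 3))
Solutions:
 f(a) = C1 + Integral(C2*airyai(-a) + C3*airybi(-a), a)


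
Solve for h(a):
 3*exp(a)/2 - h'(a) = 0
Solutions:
 h(a) = C1 + 3*exp(a)/2


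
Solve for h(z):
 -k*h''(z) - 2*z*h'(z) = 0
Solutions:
 h(z) = C1 + C2*sqrt(k)*erf(z*sqrt(1/k))


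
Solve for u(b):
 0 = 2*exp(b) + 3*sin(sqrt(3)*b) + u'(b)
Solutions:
 u(b) = C1 - 2*exp(b) + sqrt(3)*cos(sqrt(3)*b)


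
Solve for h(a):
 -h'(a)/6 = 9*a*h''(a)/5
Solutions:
 h(a) = C1 + C2*a^(49/54)


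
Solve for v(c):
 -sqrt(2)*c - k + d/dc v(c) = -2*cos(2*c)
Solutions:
 v(c) = C1 + sqrt(2)*c^2/2 + c*k - sin(2*c)


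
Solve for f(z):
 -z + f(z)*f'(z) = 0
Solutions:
 f(z) = -sqrt(C1 + z^2)
 f(z) = sqrt(C1 + z^2)


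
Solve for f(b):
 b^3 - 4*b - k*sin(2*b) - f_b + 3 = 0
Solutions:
 f(b) = C1 + b^4/4 - 2*b^2 + 3*b + k*cos(2*b)/2


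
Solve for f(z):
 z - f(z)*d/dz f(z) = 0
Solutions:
 f(z) = -sqrt(C1 + z^2)
 f(z) = sqrt(C1 + z^2)


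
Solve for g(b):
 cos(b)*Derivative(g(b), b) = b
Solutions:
 g(b) = C1 + Integral(b/cos(b), b)


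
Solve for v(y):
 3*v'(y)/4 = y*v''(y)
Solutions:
 v(y) = C1 + C2*y^(7/4)


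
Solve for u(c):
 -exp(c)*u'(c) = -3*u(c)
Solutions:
 u(c) = C1*exp(-3*exp(-c))


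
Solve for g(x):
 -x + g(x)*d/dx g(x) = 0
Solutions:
 g(x) = -sqrt(C1 + x^2)
 g(x) = sqrt(C1 + x^2)


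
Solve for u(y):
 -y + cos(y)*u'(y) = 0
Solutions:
 u(y) = C1 + Integral(y/cos(y), y)


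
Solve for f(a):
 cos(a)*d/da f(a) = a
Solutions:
 f(a) = C1 + Integral(a/cos(a), a)


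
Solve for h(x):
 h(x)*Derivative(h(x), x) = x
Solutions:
 h(x) = -sqrt(C1 + x^2)
 h(x) = sqrt(C1 + x^2)


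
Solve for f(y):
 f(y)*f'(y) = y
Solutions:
 f(y) = -sqrt(C1 + y^2)
 f(y) = sqrt(C1 + y^2)


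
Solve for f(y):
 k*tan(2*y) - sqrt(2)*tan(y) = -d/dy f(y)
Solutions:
 f(y) = C1 + k*log(cos(2*y))/2 - sqrt(2)*log(cos(y))


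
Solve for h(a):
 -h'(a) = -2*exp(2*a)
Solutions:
 h(a) = C1 + exp(2*a)


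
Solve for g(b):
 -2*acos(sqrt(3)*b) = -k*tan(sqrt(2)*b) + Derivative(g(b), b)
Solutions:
 g(b) = C1 - 2*b*acos(sqrt(3)*b) - sqrt(2)*k*log(cos(sqrt(2)*b))/2 + 2*sqrt(3)*sqrt(1 - 3*b^2)/3


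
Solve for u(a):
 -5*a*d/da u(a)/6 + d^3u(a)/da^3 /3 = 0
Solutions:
 u(a) = C1 + Integral(C2*airyai(2^(2/3)*5^(1/3)*a/2) + C3*airybi(2^(2/3)*5^(1/3)*a/2), a)


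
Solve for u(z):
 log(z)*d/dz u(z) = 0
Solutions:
 u(z) = C1


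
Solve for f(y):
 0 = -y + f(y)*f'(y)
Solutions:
 f(y) = -sqrt(C1 + y^2)
 f(y) = sqrt(C1 + y^2)


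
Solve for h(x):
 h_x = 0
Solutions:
 h(x) = C1


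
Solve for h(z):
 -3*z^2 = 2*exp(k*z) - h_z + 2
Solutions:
 h(z) = C1 + z^3 + 2*z + 2*exp(k*z)/k


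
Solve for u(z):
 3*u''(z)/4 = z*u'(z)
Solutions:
 u(z) = C1 + C2*erfi(sqrt(6)*z/3)


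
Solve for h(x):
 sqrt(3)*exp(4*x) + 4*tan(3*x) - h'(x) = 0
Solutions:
 h(x) = C1 + sqrt(3)*exp(4*x)/4 - 4*log(cos(3*x))/3


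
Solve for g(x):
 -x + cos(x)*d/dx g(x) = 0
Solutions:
 g(x) = C1 + Integral(x/cos(x), x)


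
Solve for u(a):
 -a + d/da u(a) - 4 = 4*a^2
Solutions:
 u(a) = C1 + 4*a^3/3 + a^2/2 + 4*a


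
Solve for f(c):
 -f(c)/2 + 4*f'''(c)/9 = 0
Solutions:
 f(c) = C3*exp(3^(2/3)*c/2) + (C1*sin(3*3^(1/6)*c/4) + C2*cos(3*3^(1/6)*c/4))*exp(-3^(2/3)*c/4)


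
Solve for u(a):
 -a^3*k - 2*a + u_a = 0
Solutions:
 u(a) = C1 + a^4*k/4 + a^2


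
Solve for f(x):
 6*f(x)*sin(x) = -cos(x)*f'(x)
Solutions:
 f(x) = C1*cos(x)^6


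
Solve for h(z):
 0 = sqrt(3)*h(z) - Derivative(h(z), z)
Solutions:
 h(z) = C1*exp(sqrt(3)*z)


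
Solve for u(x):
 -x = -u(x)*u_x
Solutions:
 u(x) = -sqrt(C1 + x^2)
 u(x) = sqrt(C1 + x^2)


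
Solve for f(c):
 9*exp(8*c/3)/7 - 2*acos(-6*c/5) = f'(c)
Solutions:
 f(c) = C1 - 2*c*acos(-6*c/5) - sqrt(25 - 36*c^2)/3 + 27*exp(8*c/3)/56


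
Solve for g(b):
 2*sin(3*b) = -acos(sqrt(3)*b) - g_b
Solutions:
 g(b) = C1 - b*acos(sqrt(3)*b) + sqrt(3)*sqrt(1 - 3*b^2)/3 + 2*cos(3*b)/3


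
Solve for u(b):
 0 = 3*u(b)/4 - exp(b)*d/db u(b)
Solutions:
 u(b) = C1*exp(-3*exp(-b)/4)


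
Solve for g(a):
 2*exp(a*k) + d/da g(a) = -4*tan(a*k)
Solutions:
 g(a) = C1 - 2*Piecewise((exp(a*k)/k, Ne(k, 0)), (a, True)) - 4*Piecewise((-log(cos(a*k))/k, Ne(k, 0)), (0, True))


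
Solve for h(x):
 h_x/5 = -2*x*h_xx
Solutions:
 h(x) = C1 + C2*x^(9/10)


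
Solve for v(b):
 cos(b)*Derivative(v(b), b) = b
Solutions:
 v(b) = C1 + Integral(b/cos(b), b)


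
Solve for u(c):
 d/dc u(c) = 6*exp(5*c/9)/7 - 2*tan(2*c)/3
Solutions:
 u(c) = C1 + 54*exp(5*c/9)/35 + log(cos(2*c))/3


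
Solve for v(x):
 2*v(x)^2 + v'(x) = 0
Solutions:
 v(x) = 1/(C1 + 2*x)


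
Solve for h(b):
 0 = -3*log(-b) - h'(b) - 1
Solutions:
 h(b) = C1 - 3*b*log(-b) + 2*b


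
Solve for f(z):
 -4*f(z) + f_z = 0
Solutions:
 f(z) = C1*exp(4*z)


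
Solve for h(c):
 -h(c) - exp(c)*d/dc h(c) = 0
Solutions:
 h(c) = C1*exp(exp(-c))


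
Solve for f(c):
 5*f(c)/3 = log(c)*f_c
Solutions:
 f(c) = C1*exp(5*li(c)/3)


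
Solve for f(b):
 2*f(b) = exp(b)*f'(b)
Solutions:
 f(b) = C1*exp(-2*exp(-b))


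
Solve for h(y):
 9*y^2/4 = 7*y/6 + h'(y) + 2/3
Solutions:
 h(y) = C1 + 3*y^3/4 - 7*y^2/12 - 2*y/3


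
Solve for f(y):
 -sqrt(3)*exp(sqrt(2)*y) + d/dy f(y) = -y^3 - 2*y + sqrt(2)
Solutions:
 f(y) = C1 - y^4/4 - y^2 + sqrt(2)*y + sqrt(6)*exp(sqrt(2)*y)/2


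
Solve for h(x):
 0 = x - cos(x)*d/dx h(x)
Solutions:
 h(x) = C1 + Integral(x/cos(x), x)


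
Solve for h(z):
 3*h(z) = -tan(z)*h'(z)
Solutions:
 h(z) = C1/sin(z)^3


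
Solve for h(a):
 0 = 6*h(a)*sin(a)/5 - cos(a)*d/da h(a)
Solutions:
 h(a) = C1/cos(a)^(6/5)


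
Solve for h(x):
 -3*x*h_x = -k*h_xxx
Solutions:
 h(x) = C1 + Integral(C2*airyai(3^(1/3)*x*(1/k)^(1/3)) + C3*airybi(3^(1/3)*x*(1/k)^(1/3)), x)


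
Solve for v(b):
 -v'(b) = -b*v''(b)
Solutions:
 v(b) = C1 + C2*b^2


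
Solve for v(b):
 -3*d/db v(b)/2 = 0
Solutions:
 v(b) = C1


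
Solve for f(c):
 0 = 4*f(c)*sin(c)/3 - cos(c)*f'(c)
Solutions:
 f(c) = C1/cos(c)^(4/3)


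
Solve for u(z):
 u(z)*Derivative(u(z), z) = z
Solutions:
 u(z) = -sqrt(C1 + z^2)
 u(z) = sqrt(C1 + z^2)


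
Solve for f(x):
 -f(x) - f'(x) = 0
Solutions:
 f(x) = C1*exp(-x)


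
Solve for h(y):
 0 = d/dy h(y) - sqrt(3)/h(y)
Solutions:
 h(y) = -sqrt(C1 + 2*sqrt(3)*y)
 h(y) = sqrt(C1 + 2*sqrt(3)*y)


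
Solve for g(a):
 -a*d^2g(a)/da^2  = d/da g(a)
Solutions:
 g(a) = C1 + C2*log(a)


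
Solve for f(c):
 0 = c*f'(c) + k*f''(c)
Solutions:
 f(c) = C1 + C2*sqrt(k)*erf(sqrt(2)*c*sqrt(1/k)/2)


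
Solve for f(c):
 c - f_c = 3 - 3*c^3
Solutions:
 f(c) = C1 + 3*c^4/4 + c^2/2 - 3*c


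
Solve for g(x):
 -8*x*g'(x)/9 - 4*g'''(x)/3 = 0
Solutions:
 g(x) = C1 + Integral(C2*airyai(-2^(1/3)*3^(2/3)*x/3) + C3*airybi(-2^(1/3)*3^(2/3)*x/3), x)


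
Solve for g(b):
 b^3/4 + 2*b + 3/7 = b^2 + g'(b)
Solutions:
 g(b) = C1 + b^4/16 - b^3/3 + b^2 + 3*b/7


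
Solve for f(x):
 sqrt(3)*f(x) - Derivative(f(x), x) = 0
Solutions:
 f(x) = C1*exp(sqrt(3)*x)


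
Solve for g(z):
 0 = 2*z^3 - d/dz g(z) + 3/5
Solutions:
 g(z) = C1 + z^4/2 + 3*z/5


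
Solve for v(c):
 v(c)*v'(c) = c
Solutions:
 v(c) = -sqrt(C1 + c^2)
 v(c) = sqrt(C1 + c^2)


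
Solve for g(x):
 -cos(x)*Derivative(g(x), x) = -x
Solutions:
 g(x) = C1 + Integral(x/cos(x), x)


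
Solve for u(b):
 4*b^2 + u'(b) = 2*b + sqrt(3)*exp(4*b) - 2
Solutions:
 u(b) = C1 - 4*b^3/3 + b^2 - 2*b + sqrt(3)*exp(4*b)/4


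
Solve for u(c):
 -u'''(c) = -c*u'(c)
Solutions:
 u(c) = C1 + Integral(C2*airyai(c) + C3*airybi(c), c)


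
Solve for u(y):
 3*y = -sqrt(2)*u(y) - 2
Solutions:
 u(y) = sqrt(2)*(-3*y - 2)/2


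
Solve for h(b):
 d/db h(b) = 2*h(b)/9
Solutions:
 h(b) = C1*exp(2*b/9)


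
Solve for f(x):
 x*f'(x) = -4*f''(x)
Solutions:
 f(x) = C1 + C2*erf(sqrt(2)*x/4)


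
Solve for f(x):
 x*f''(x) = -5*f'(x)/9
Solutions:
 f(x) = C1 + C2*x^(4/9)


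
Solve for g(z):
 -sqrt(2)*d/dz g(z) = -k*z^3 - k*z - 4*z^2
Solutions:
 g(z) = C1 + sqrt(2)*k*z^4/8 + sqrt(2)*k*z^2/4 + 2*sqrt(2)*z^3/3


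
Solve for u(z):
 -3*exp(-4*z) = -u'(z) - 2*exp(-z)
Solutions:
 u(z) = C1 + 2*exp(-z) - 3*exp(-4*z)/4


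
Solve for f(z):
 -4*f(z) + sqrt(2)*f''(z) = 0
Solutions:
 f(z) = C1*exp(-2^(3/4)*z) + C2*exp(2^(3/4)*z)


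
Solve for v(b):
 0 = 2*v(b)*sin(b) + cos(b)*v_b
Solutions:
 v(b) = C1*cos(b)^2


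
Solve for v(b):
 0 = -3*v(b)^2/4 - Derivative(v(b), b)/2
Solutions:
 v(b) = 2/(C1 + 3*b)


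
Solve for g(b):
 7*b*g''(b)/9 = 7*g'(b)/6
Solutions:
 g(b) = C1 + C2*b^(5/2)


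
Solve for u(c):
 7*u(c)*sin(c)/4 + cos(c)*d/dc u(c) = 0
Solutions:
 u(c) = C1*cos(c)^(7/4)


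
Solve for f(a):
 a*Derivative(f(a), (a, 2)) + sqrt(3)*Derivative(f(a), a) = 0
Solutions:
 f(a) = C1 + C2*a^(1 - sqrt(3))


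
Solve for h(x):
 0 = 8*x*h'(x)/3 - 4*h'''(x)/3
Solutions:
 h(x) = C1 + Integral(C2*airyai(2^(1/3)*x) + C3*airybi(2^(1/3)*x), x)


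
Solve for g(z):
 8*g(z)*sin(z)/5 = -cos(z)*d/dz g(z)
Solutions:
 g(z) = C1*cos(z)^(8/5)


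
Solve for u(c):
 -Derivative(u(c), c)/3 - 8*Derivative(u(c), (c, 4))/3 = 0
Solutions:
 u(c) = C1 + C4*exp(-c/2) + (C2*sin(sqrt(3)*c/4) + C3*cos(sqrt(3)*c/4))*exp(c/4)


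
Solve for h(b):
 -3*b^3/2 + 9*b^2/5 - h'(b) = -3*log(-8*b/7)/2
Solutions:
 h(b) = C1 - 3*b^4/8 + 3*b^3/5 + 3*b*log(-b)/2 + 3*b*(-log(7) - 1 + 3*log(2))/2


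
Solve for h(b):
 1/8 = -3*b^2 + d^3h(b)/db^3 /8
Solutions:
 h(b) = C1 + C2*b + C3*b^2 + 2*b^5/5 + b^3/6


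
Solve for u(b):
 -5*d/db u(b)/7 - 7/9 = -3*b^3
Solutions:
 u(b) = C1 + 21*b^4/20 - 49*b/45


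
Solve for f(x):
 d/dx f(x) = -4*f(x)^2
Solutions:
 f(x) = 1/(C1 + 4*x)


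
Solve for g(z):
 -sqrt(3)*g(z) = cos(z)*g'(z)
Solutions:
 g(z) = C1*(sin(z) - 1)^(sqrt(3)/2)/(sin(z) + 1)^(sqrt(3)/2)


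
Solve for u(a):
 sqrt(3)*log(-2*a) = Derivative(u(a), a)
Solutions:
 u(a) = C1 + sqrt(3)*a*log(-a) + sqrt(3)*a*(-1 + log(2))


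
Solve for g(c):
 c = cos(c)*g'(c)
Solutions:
 g(c) = C1 + Integral(c/cos(c), c)


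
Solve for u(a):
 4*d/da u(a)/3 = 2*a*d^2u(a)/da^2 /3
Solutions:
 u(a) = C1 + C2*a^3


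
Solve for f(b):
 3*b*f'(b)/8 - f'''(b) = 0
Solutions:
 f(b) = C1 + Integral(C2*airyai(3^(1/3)*b/2) + C3*airybi(3^(1/3)*b/2), b)


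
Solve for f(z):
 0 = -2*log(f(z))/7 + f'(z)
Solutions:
 li(f(z)) = C1 + 2*z/7


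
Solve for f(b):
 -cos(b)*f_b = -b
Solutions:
 f(b) = C1 + Integral(b/cos(b), b)


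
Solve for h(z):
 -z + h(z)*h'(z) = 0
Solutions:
 h(z) = -sqrt(C1 + z^2)
 h(z) = sqrt(C1 + z^2)


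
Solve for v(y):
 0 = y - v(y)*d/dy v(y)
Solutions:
 v(y) = -sqrt(C1 + y^2)
 v(y) = sqrt(C1 + y^2)


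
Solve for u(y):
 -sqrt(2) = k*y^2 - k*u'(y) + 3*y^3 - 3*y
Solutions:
 u(y) = C1 + y^3/3 + 3*y^4/(4*k) - 3*y^2/(2*k) + sqrt(2)*y/k


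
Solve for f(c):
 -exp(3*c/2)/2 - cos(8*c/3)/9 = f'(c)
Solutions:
 f(c) = C1 - exp(3*c/2)/3 - sin(8*c/3)/24


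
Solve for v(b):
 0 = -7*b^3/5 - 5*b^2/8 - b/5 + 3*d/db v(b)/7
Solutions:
 v(b) = C1 + 49*b^4/60 + 35*b^3/72 + 7*b^2/30


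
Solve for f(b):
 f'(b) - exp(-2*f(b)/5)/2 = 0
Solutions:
 f(b) = 5*log(-sqrt(C1 + b)) - 5*log(5)/2
 f(b) = 5*log(C1 + b/5)/2


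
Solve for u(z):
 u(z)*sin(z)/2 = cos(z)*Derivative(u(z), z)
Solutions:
 u(z) = C1/sqrt(cos(z))


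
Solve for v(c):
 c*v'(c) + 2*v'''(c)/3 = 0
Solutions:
 v(c) = C1 + Integral(C2*airyai(-2^(2/3)*3^(1/3)*c/2) + C3*airybi(-2^(2/3)*3^(1/3)*c/2), c)


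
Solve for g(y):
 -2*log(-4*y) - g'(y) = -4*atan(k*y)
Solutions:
 g(y) = C1 - 2*y*log(-y) - 4*y*log(2) + 2*y + 4*Piecewise((y*atan(k*y) - log(k^2*y^2 + 1)/(2*k), Ne(k, 0)), (0, True))


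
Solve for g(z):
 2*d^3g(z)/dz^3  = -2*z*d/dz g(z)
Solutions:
 g(z) = C1 + Integral(C2*airyai(-z) + C3*airybi(-z), z)


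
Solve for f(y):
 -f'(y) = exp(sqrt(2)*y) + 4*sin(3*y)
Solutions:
 f(y) = C1 - sqrt(2)*exp(sqrt(2)*y)/2 + 4*cos(3*y)/3


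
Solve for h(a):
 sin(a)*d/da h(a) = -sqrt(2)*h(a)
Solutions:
 h(a) = C1*(cos(a) + 1)^(sqrt(2)/2)/(cos(a) - 1)^(sqrt(2)/2)


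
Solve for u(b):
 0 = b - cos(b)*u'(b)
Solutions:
 u(b) = C1 + Integral(b/cos(b), b)


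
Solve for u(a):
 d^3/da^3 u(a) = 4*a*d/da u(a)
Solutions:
 u(a) = C1 + Integral(C2*airyai(2^(2/3)*a) + C3*airybi(2^(2/3)*a), a)


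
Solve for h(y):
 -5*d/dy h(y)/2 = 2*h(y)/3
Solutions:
 h(y) = C1*exp(-4*y/15)


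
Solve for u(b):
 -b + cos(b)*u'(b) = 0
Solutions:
 u(b) = C1 + Integral(b/cos(b), b)


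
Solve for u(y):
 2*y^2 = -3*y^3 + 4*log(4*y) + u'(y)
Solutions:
 u(y) = C1 + 3*y^4/4 + 2*y^3/3 - 4*y*log(y) - 8*y*log(2) + 4*y


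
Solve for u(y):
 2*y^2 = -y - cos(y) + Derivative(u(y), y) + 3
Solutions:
 u(y) = C1 + 2*y^3/3 + y^2/2 - 3*y + sin(y)


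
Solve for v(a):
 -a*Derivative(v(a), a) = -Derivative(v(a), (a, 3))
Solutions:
 v(a) = C1 + Integral(C2*airyai(a) + C3*airybi(a), a)


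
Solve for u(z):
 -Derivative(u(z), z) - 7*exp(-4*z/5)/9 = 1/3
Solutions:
 u(z) = C1 - z/3 + 35*exp(-4*z/5)/36


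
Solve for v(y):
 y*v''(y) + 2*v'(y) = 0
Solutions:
 v(y) = C1 + C2/y


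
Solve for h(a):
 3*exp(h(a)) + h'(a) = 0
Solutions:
 h(a) = log(1/(C1 + 3*a))


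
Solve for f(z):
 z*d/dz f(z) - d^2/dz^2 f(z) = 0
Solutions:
 f(z) = C1 + C2*erfi(sqrt(2)*z/2)


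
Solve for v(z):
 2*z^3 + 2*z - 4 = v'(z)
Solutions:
 v(z) = C1 + z^4/2 + z^2 - 4*z


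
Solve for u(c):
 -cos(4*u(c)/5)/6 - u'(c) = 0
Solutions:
 c/6 - 5*log(sin(4*u(c)/5) - 1)/8 + 5*log(sin(4*u(c)/5) + 1)/8 = C1


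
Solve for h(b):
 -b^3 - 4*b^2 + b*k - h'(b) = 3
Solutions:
 h(b) = C1 - b^4/4 - 4*b^3/3 + b^2*k/2 - 3*b


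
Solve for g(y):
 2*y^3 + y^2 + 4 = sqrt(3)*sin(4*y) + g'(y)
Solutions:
 g(y) = C1 + y^4/2 + y^3/3 + 4*y + sqrt(3)*cos(4*y)/4


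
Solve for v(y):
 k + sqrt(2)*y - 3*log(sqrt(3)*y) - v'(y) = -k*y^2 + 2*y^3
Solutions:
 v(y) = C1 + k*y^3/3 + k*y - y^4/2 + sqrt(2)*y^2/2 - 3*y*log(y) - 3*y*log(3)/2 + 3*y


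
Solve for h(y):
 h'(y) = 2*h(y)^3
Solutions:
 h(y) = -sqrt(2)*sqrt(-1/(C1 + 2*y))/2
 h(y) = sqrt(2)*sqrt(-1/(C1 + 2*y))/2


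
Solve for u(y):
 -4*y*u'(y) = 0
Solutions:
 u(y) = C1


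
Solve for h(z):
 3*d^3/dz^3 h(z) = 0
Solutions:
 h(z) = C1 + C2*z + C3*z^2


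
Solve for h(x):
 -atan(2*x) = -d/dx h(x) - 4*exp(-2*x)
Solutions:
 h(x) = C1 + x*atan(2*x) - log(4*x^2 + 1)/4 + 2*exp(-2*x)


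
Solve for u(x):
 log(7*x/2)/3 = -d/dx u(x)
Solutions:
 u(x) = C1 - x*log(x)/3 - x*log(7)/3 + x*log(2)/3 + x/3


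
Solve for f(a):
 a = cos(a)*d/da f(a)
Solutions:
 f(a) = C1 + Integral(a/cos(a), a)


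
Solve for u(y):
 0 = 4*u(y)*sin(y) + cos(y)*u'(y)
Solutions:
 u(y) = C1*cos(y)^4


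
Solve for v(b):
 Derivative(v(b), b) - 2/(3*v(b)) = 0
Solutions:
 v(b) = -sqrt(C1 + 12*b)/3
 v(b) = sqrt(C1 + 12*b)/3


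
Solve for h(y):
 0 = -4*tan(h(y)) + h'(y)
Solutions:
 h(y) = pi - asin(C1*exp(4*y))
 h(y) = asin(C1*exp(4*y))


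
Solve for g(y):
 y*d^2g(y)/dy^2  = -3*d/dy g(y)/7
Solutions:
 g(y) = C1 + C2*y^(4/7)


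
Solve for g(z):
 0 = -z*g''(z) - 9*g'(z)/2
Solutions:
 g(z) = C1 + C2/z^(7/2)


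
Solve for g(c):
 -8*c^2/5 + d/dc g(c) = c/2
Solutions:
 g(c) = C1 + 8*c^3/15 + c^2/4


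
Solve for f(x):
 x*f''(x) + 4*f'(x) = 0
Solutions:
 f(x) = C1 + C2/x^3


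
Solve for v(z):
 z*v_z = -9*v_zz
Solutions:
 v(z) = C1 + C2*erf(sqrt(2)*z/6)


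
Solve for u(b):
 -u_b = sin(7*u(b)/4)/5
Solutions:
 b/5 + 2*log(cos(7*u(b)/4) - 1)/7 - 2*log(cos(7*u(b)/4) + 1)/7 = C1


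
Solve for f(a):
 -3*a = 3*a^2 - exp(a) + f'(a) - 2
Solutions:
 f(a) = C1 - a^3 - 3*a^2/2 + 2*a + exp(a)


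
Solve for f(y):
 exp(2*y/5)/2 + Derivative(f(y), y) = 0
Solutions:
 f(y) = C1 - 5*exp(2*y/5)/4


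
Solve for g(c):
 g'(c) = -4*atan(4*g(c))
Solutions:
 Integral(1/atan(4*_y), (_y, g(c))) = C1 - 4*c


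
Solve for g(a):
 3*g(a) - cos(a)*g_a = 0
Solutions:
 g(a) = C1*(sin(a) + 1)^(3/2)/(sin(a) - 1)^(3/2)


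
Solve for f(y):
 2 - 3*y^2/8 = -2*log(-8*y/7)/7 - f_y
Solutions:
 f(y) = C1 + y^3/8 - 2*y*log(-y)/7 + 2*y*(-6 - 3*log(2) + log(7))/7


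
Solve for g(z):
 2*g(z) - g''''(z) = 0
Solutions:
 g(z) = C1*exp(-2^(1/4)*z) + C2*exp(2^(1/4)*z) + C3*sin(2^(1/4)*z) + C4*cos(2^(1/4)*z)


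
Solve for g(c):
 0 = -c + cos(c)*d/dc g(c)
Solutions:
 g(c) = C1 + Integral(c/cos(c), c)


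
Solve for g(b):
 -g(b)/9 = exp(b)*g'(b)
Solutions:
 g(b) = C1*exp(exp(-b)/9)


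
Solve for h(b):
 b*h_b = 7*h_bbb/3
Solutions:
 h(b) = C1 + Integral(C2*airyai(3^(1/3)*7^(2/3)*b/7) + C3*airybi(3^(1/3)*7^(2/3)*b/7), b)


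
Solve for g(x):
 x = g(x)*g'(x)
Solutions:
 g(x) = -sqrt(C1 + x^2)
 g(x) = sqrt(C1 + x^2)


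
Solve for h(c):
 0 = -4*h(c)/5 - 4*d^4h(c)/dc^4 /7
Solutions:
 h(c) = (C1*sin(sqrt(2)*5^(3/4)*7^(1/4)*c/10) + C2*cos(sqrt(2)*5^(3/4)*7^(1/4)*c/10))*exp(-sqrt(2)*5^(3/4)*7^(1/4)*c/10) + (C3*sin(sqrt(2)*5^(3/4)*7^(1/4)*c/10) + C4*cos(sqrt(2)*5^(3/4)*7^(1/4)*c/10))*exp(sqrt(2)*5^(3/4)*7^(1/4)*c/10)


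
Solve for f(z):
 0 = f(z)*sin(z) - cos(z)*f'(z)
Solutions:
 f(z) = C1/cos(z)


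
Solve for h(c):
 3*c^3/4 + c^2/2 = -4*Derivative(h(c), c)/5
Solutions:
 h(c) = C1 - 15*c^4/64 - 5*c^3/24


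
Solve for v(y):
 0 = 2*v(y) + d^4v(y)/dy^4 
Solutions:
 v(y) = (C1*sin(2^(3/4)*y/2) + C2*cos(2^(3/4)*y/2))*exp(-2^(3/4)*y/2) + (C3*sin(2^(3/4)*y/2) + C4*cos(2^(3/4)*y/2))*exp(2^(3/4)*y/2)


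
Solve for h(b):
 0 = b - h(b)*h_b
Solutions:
 h(b) = -sqrt(C1 + b^2)
 h(b) = sqrt(C1 + b^2)


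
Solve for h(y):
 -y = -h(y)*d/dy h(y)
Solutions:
 h(y) = -sqrt(C1 + y^2)
 h(y) = sqrt(C1 + y^2)


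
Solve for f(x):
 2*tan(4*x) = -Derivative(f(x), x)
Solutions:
 f(x) = C1 + log(cos(4*x))/2


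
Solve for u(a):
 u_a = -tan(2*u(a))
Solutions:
 u(a) = -asin(C1*exp(-2*a))/2 + pi/2
 u(a) = asin(C1*exp(-2*a))/2


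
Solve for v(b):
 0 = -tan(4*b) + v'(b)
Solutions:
 v(b) = C1 - log(cos(4*b))/4


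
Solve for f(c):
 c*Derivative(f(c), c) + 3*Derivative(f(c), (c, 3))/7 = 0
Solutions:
 f(c) = C1 + Integral(C2*airyai(-3^(2/3)*7^(1/3)*c/3) + C3*airybi(-3^(2/3)*7^(1/3)*c/3), c)


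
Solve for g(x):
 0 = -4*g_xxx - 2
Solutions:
 g(x) = C1 + C2*x + C3*x^2 - x^3/12


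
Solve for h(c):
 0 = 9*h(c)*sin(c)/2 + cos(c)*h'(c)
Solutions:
 h(c) = C1*cos(c)^(9/2)


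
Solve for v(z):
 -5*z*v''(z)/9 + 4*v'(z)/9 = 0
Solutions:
 v(z) = C1 + C2*z^(9/5)


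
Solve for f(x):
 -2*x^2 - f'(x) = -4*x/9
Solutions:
 f(x) = C1 - 2*x^3/3 + 2*x^2/9


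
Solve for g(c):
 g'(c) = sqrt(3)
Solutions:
 g(c) = C1 + sqrt(3)*c


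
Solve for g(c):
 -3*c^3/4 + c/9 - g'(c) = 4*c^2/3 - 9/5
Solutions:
 g(c) = C1 - 3*c^4/16 - 4*c^3/9 + c^2/18 + 9*c/5


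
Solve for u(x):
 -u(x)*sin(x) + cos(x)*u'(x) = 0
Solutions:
 u(x) = C1/cos(x)


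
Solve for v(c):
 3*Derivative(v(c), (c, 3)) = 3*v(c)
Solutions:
 v(c) = C3*exp(c) + (C1*sin(sqrt(3)*c/2) + C2*cos(sqrt(3)*c/2))*exp(-c/2)


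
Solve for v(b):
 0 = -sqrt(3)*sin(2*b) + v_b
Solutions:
 v(b) = C1 - sqrt(3)*cos(2*b)/2


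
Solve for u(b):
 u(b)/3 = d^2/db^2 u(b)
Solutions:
 u(b) = C1*exp(-sqrt(3)*b/3) + C2*exp(sqrt(3)*b/3)


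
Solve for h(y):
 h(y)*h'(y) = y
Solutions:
 h(y) = -sqrt(C1 + y^2)
 h(y) = sqrt(C1 + y^2)


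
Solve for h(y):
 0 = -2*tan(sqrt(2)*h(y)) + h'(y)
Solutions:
 h(y) = sqrt(2)*(pi - asin(C1*exp(2*sqrt(2)*y)))/2
 h(y) = sqrt(2)*asin(C1*exp(2*sqrt(2)*y))/2


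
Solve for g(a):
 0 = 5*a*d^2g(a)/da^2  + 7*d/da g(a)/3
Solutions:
 g(a) = C1 + C2*a^(8/15)


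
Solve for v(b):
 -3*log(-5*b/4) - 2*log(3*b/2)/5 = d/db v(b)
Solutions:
 v(b) = C1 - 17*b*log(b)/5 + b*(-log(375) + 3*log(3)/5 + 17/5 + 32*log(2)/5 - 3*I*pi)


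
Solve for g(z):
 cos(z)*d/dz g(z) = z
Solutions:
 g(z) = C1 + Integral(z/cos(z), z)


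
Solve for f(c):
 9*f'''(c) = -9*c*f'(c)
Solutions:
 f(c) = C1 + Integral(C2*airyai(-c) + C3*airybi(-c), c)


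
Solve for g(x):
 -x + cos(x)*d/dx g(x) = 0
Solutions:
 g(x) = C1 + Integral(x/cos(x), x)


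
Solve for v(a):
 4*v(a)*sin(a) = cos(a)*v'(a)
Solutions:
 v(a) = C1/cos(a)^4


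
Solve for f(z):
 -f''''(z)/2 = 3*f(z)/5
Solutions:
 f(z) = (C1*sin(10^(3/4)*3^(1/4)*z/10) + C2*cos(10^(3/4)*3^(1/4)*z/10))*exp(-10^(3/4)*3^(1/4)*z/10) + (C3*sin(10^(3/4)*3^(1/4)*z/10) + C4*cos(10^(3/4)*3^(1/4)*z/10))*exp(10^(3/4)*3^(1/4)*z/10)


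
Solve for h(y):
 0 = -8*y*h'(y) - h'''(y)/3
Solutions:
 h(y) = C1 + Integral(C2*airyai(-2*3^(1/3)*y) + C3*airybi(-2*3^(1/3)*y), y)


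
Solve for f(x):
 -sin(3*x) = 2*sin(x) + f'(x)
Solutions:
 f(x) = C1 + 2*cos(x) + cos(3*x)/3


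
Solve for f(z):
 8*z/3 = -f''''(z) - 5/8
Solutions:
 f(z) = C1 + C2*z + C3*z^2 + C4*z^3 - z^5/45 - 5*z^4/192


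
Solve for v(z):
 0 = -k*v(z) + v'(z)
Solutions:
 v(z) = C1*exp(k*z)


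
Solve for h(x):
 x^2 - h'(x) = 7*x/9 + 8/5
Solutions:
 h(x) = C1 + x^3/3 - 7*x^2/18 - 8*x/5


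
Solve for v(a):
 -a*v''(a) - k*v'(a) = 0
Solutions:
 v(a) = C1 + a^(1 - re(k))*(C2*sin(log(a)*Abs(im(k))) + C3*cos(log(a)*im(k)))


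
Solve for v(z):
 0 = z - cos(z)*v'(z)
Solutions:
 v(z) = C1 + Integral(z/cos(z), z)


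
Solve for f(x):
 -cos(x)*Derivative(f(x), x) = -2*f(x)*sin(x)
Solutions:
 f(x) = C1/cos(x)^2


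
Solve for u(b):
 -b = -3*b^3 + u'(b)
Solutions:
 u(b) = C1 + 3*b^4/4 - b^2/2


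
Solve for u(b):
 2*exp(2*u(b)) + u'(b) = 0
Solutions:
 u(b) = log(-sqrt(-1/(C1 - 2*b))) - log(2)/2
 u(b) = log(-1/(C1 - 2*b))/2 - log(2)/2


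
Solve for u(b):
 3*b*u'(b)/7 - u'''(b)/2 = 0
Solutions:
 u(b) = C1 + Integral(C2*airyai(6^(1/3)*7^(2/3)*b/7) + C3*airybi(6^(1/3)*7^(2/3)*b/7), b)


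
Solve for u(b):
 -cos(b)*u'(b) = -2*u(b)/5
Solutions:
 u(b) = C1*(sin(b) + 1)^(1/5)/(sin(b) - 1)^(1/5)


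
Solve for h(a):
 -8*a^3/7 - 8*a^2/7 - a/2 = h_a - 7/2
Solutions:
 h(a) = C1 - 2*a^4/7 - 8*a^3/21 - a^2/4 + 7*a/2


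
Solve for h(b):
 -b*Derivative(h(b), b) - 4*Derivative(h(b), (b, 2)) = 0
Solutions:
 h(b) = C1 + C2*erf(sqrt(2)*b/4)


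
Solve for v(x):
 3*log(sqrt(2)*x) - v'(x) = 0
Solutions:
 v(x) = C1 + 3*x*log(x) - 3*x + 3*x*log(2)/2


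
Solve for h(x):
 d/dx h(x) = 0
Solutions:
 h(x) = C1


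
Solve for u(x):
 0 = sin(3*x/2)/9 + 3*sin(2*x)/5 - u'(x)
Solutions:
 u(x) = C1 - 2*cos(3*x/2)/27 - 3*cos(2*x)/10


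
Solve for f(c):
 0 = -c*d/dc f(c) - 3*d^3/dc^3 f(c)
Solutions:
 f(c) = C1 + Integral(C2*airyai(-3^(2/3)*c/3) + C3*airybi(-3^(2/3)*c/3), c)


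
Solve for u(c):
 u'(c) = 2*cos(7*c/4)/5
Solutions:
 u(c) = C1 + 8*sin(7*c/4)/35


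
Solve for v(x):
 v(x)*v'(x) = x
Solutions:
 v(x) = -sqrt(C1 + x^2)
 v(x) = sqrt(C1 + x^2)


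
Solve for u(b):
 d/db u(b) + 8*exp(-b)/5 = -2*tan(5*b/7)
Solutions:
 u(b) = C1 - 7*log(tan(5*b/7)^2 + 1)/5 + 8*exp(-b)/5


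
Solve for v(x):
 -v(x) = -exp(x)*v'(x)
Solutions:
 v(x) = C1*exp(-exp(-x))


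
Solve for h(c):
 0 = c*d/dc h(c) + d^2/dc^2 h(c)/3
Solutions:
 h(c) = C1 + C2*erf(sqrt(6)*c/2)


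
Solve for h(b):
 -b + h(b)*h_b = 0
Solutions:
 h(b) = -sqrt(C1 + b^2)
 h(b) = sqrt(C1 + b^2)


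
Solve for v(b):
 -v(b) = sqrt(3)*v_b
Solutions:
 v(b) = C1*exp(-sqrt(3)*b/3)


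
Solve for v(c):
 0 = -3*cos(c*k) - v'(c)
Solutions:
 v(c) = C1 - 3*sin(c*k)/k


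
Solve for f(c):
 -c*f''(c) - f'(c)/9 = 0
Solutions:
 f(c) = C1 + C2*c^(8/9)


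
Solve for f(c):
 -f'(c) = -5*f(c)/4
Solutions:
 f(c) = C1*exp(5*c/4)


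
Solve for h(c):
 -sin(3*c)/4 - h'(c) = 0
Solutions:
 h(c) = C1 + cos(3*c)/12


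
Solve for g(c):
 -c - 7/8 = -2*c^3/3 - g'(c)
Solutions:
 g(c) = C1 - c^4/6 + c^2/2 + 7*c/8


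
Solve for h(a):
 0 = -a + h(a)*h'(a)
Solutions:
 h(a) = -sqrt(C1 + a^2)
 h(a) = sqrt(C1 + a^2)


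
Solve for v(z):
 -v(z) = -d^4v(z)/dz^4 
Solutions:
 v(z) = C1*exp(-z) + C2*exp(z) + C3*sin(z) + C4*cos(z)


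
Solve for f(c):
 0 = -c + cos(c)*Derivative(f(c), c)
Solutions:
 f(c) = C1 + Integral(c/cos(c), c)


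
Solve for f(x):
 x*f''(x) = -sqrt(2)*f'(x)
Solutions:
 f(x) = C1 + C2*x^(1 - sqrt(2))


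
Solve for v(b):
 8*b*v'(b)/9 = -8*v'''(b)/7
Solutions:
 v(b) = C1 + Integral(C2*airyai(-21^(1/3)*b/3) + C3*airybi(-21^(1/3)*b/3), b)


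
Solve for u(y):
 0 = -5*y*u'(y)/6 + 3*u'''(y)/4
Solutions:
 u(y) = C1 + Integral(C2*airyai(30^(1/3)*y/3) + C3*airybi(30^(1/3)*y/3), y)


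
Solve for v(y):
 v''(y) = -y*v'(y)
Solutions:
 v(y) = C1 + C2*erf(sqrt(2)*y/2)


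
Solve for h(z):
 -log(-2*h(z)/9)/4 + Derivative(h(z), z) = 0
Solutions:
 -4*Integral(1/(log(-_y) - 2*log(3) + log(2)), (_y, h(z))) = C1 - z


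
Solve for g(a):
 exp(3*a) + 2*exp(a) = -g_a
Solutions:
 g(a) = C1 - exp(3*a)/3 - 2*exp(a)


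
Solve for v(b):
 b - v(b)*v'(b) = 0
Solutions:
 v(b) = -sqrt(C1 + b^2)
 v(b) = sqrt(C1 + b^2)


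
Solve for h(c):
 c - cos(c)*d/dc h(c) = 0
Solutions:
 h(c) = C1 + Integral(c/cos(c), c)


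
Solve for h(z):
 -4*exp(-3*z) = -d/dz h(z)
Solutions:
 h(z) = C1 - 4*exp(-3*z)/3


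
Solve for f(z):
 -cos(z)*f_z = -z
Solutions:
 f(z) = C1 + Integral(z/cos(z), z)


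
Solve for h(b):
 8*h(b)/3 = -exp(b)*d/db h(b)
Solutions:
 h(b) = C1*exp(8*exp(-b)/3)


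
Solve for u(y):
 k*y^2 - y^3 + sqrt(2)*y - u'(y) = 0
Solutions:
 u(y) = C1 + k*y^3/3 - y^4/4 + sqrt(2)*y^2/2


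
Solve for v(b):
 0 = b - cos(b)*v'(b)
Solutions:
 v(b) = C1 + Integral(b/cos(b), b)


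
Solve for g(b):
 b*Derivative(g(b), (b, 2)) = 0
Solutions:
 g(b) = C1 + C2*b


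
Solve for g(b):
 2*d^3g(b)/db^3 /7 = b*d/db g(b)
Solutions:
 g(b) = C1 + Integral(C2*airyai(2^(2/3)*7^(1/3)*b/2) + C3*airybi(2^(2/3)*7^(1/3)*b/2), b)


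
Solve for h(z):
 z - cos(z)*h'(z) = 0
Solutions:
 h(z) = C1 + Integral(z/cos(z), z)


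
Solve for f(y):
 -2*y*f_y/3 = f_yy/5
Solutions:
 f(y) = C1 + C2*erf(sqrt(15)*y/3)


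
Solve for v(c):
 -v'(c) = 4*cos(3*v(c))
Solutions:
 v(c) = -asin((C1 + exp(24*c))/(C1 - exp(24*c)))/3 + pi/3
 v(c) = asin((C1 + exp(24*c))/(C1 - exp(24*c)))/3


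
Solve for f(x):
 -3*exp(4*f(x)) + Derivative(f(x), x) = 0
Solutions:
 f(x) = log(-(-1/(C1 + 12*x))^(1/4))
 f(x) = log(-1/(C1 + 12*x))/4
 f(x) = log(-I*(-1/(C1 + 12*x))^(1/4))
 f(x) = log(I*(-1/(C1 + 12*x))^(1/4))


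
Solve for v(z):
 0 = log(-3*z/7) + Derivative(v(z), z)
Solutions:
 v(z) = C1 - z*log(-z) + z*(-log(3) + 1 + log(7))


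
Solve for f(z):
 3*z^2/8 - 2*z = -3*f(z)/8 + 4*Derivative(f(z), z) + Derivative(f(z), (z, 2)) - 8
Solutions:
 f(z) = C1*exp(z*(-2 + sqrt(70)/4)) + C2*exp(-z*(2 + sqrt(70)/4)) - z^2 - 16*z - 592/3


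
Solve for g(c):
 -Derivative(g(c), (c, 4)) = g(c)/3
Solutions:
 g(c) = (C1*sin(sqrt(2)*3^(3/4)*c/6) + C2*cos(sqrt(2)*3^(3/4)*c/6))*exp(-sqrt(2)*3^(3/4)*c/6) + (C3*sin(sqrt(2)*3^(3/4)*c/6) + C4*cos(sqrt(2)*3^(3/4)*c/6))*exp(sqrt(2)*3^(3/4)*c/6)


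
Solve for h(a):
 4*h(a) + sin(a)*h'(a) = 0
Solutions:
 h(a) = C1*(cos(a)^2 + 2*cos(a) + 1)/(cos(a)^2 - 2*cos(a) + 1)


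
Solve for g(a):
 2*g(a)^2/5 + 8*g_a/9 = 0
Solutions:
 g(a) = 20/(C1 + 9*a)


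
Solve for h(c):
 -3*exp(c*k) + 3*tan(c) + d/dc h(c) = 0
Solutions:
 h(c) = C1 + 3*Piecewise((exp(c*k)/k, Ne(k, 0)), (c, True)) + 3*log(cos(c))


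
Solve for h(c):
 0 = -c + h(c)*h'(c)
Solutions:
 h(c) = -sqrt(C1 + c^2)
 h(c) = sqrt(C1 + c^2)


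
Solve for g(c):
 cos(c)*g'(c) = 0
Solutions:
 g(c) = C1


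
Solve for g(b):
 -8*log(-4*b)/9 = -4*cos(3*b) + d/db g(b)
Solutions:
 g(b) = C1 - 8*b*log(-b)/9 - 16*b*log(2)/9 + 8*b/9 + 4*sin(3*b)/3


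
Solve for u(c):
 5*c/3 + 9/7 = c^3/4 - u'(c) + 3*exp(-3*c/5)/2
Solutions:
 u(c) = C1 + c^4/16 - 5*c^2/6 - 9*c/7 - 5*exp(-3*c/5)/2


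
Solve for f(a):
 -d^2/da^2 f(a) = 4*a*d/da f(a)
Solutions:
 f(a) = C1 + C2*erf(sqrt(2)*a)


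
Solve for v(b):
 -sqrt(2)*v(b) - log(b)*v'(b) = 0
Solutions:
 v(b) = C1*exp(-sqrt(2)*li(b))


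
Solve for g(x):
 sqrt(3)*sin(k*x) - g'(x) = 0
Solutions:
 g(x) = C1 - sqrt(3)*cos(k*x)/k


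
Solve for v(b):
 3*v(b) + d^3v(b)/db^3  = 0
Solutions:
 v(b) = C3*exp(-3^(1/3)*b) + (C1*sin(3^(5/6)*b/2) + C2*cos(3^(5/6)*b/2))*exp(3^(1/3)*b/2)


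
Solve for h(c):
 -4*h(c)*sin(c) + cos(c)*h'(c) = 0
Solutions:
 h(c) = C1/cos(c)^4


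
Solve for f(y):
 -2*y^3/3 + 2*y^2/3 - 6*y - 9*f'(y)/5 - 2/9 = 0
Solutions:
 f(y) = C1 - 5*y^4/54 + 10*y^3/81 - 5*y^2/3 - 10*y/81


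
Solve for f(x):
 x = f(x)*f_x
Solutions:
 f(x) = -sqrt(C1 + x^2)
 f(x) = sqrt(C1 + x^2)


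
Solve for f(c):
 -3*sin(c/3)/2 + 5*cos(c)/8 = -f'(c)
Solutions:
 f(c) = C1 - 5*sin(c)/8 - 9*cos(c/3)/2


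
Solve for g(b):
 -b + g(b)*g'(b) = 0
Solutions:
 g(b) = -sqrt(C1 + b^2)
 g(b) = sqrt(C1 + b^2)


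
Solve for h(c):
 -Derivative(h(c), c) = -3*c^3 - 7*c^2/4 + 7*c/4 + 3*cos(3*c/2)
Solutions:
 h(c) = C1 + 3*c^4/4 + 7*c^3/12 - 7*c^2/8 - 2*sin(3*c/2)


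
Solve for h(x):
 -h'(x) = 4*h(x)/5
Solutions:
 h(x) = C1*exp(-4*x/5)


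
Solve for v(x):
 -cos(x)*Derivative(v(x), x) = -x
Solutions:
 v(x) = C1 + Integral(x/cos(x), x)
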